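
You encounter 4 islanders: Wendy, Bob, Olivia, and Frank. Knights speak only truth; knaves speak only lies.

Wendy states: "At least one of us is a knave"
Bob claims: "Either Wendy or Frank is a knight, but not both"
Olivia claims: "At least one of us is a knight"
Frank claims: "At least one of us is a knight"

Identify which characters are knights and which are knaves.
Wendy is a knight.
Bob is a knave.
Olivia is a knight.
Frank is a knight.

Verification:
- Wendy (knight) says "At least one of us is a knave" - this is TRUE because Bob is a knave.
- Bob (knave) says "Either Wendy or Frank is a knight, but not both" - this is FALSE (a lie) because Wendy is a knight and Frank is a knight.
- Olivia (knight) says "At least one of us is a knight" - this is TRUE because Wendy, Olivia, and Frank are knights.
- Frank (knight) says "At least one of us is a knight" - this is TRUE because Wendy, Olivia, and Frank are knights.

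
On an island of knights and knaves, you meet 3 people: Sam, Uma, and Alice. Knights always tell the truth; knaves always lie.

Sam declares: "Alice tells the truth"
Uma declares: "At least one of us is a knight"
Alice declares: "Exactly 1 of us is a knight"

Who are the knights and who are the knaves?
Sam is a knave.
Uma is a knave.
Alice is a knave.

Verification:
- Sam (knave) says "Alice tells the truth" - this is FALSE (a lie) because Alice is a knave.
- Uma (knave) says "At least one of us is a knight" - this is FALSE (a lie) because no one is a knight.
- Alice (knave) says "Exactly 1 of us is a knight" - this is FALSE (a lie) because there are 0 knights.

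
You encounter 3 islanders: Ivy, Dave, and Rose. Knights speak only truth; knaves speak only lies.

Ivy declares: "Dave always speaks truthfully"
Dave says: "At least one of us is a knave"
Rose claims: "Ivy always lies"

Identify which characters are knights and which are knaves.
Ivy is a knight.
Dave is a knight.
Rose is a knave.

Verification:
- Ivy (knight) says "Dave always speaks truthfully" - this is TRUE because Dave is a knight.
- Dave (knight) says "At least one of us is a knave" - this is TRUE because Rose is a knave.
- Rose (knave) says "Ivy always lies" - this is FALSE (a lie) because Ivy is a knight.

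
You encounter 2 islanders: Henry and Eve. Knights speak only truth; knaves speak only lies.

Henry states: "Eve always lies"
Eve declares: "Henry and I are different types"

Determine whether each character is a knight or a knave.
Henry is a knave.
Eve is a knight.

Verification:
- Henry (knave) says "Eve always lies" - this is FALSE (a lie) because Eve is a knight.
- Eve (knight) says "Henry and I are different types" - this is TRUE because Eve is a knight and Henry is a knave.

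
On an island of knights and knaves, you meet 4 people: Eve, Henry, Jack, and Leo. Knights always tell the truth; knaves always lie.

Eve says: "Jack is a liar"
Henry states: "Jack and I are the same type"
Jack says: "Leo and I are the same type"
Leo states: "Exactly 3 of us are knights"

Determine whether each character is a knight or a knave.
Eve is a knave.
Henry is a knight.
Jack is a knight.
Leo is a knight.

Verification:
- Eve (knave) says "Jack is a liar" - this is FALSE (a lie) because Jack is a knight.
- Henry (knight) says "Jack and I are the same type" - this is TRUE because Henry is a knight and Jack is a knight.
- Jack (knight) says "Leo and I are the same type" - this is TRUE because Jack is a knight and Leo is a knight.
- Leo (knight) says "Exactly 3 of us are knights" - this is TRUE because there are 3 knights.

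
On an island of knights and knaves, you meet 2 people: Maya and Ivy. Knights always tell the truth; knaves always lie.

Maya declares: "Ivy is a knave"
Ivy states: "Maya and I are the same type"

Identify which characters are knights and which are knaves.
Maya is a knight.
Ivy is a knave.

Verification:
- Maya (knight) says "Ivy is a knave" - this is TRUE because Ivy is a knave.
- Ivy (knave) says "Maya and I are the same type" - this is FALSE (a lie) because Ivy is a knave and Maya is a knight.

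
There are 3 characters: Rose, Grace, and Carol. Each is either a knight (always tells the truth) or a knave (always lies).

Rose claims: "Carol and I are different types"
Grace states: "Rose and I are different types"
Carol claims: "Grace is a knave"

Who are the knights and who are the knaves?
Rose is a knave.
Grace is a knight.
Carol is a knave.

Verification:
- Rose (knave) says "Carol and I are different types" - this is FALSE (a lie) because Rose is a knave and Carol is a knave.
- Grace (knight) says "Rose and I are different types" - this is TRUE because Grace is a knight and Rose is a knave.
- Carol (knave) says "Grace is a knave" - this is FALSE (a lie) because Grace is a knight.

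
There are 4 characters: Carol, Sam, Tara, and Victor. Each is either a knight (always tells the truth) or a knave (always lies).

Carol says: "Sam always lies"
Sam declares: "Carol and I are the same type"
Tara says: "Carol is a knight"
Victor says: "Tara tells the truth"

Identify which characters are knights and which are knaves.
Carol is a knight.
Sam is a knave.
Tara is a knight.
Victor is a knight.

Verification:
- Carol (knight) says "Sam always lies" - this is TRUE because Sam is a knave.
- Sam (knave) says "Carol and I are the same type" - this is FALSE (a lie) because Sam is a knave and Carol is a knight.
- Tara (knight) says "Carol is a knight" - this is TRUE because Carol is a knight.
- Victor (knight) says "Tara tells the truth" - this is TRUE because Tara is a knight.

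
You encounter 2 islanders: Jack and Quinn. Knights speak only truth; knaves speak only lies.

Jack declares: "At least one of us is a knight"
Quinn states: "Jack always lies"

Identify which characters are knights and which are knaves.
Jack is a knight.
Quinn is a knave.

Verification:
- Jack (knight) says "At least one of us is a knight" - this is TRUE because Jack is a knight.
- Quinn (knave) says "Jack always lies" - this is FALSE (a lie) because Jack is a knight.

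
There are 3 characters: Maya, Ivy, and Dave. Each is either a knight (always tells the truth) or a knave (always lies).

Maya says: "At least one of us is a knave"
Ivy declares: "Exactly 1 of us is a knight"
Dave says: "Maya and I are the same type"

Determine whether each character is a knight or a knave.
Maya is a knight.
Ivy is a knave.
Dave is a knight.

Verification:
- Maya (knight) says "At least one of us is a knave" - this is TRUE because Ivy is a knave.
- Ivy (knave) says "Exactly 1 of us is a knight" - this is FALSE (a lie) because there are 2 knights.
- Dave (knight) says "Maya and I are the same type" - this is TRUE because Dave is a knight and Maya is a knight.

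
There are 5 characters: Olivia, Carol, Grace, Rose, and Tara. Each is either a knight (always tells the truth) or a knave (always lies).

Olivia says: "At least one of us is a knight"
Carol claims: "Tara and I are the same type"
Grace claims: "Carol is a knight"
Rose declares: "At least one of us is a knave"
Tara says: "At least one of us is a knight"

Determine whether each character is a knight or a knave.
Olivia is a knight.
Carol is a knave.
Grace is a knave.
Rose is a knight.
Tara is a knight.

Verification:
- Olivia (knight) says "At least one of us is a knight" - this is TRUE because Olivia, Rose, and Tara are knights.
- Carol (knave) says "Tara and I are the same type" - this is FALSE (a lie) because Carol is a knave and Tara is a knight.
- Grace (knave) says "Carol is a knight" - this is FALSE (a lie) because Carol is a knave.
- Rose (knight) says "At least one of us is a knave" - this is TRUE because Carol and Grace are knaves.
- Tara (knight) says "At least one of us is a knight" - this is TRUE because Olivia, Rose, and Tara are knights.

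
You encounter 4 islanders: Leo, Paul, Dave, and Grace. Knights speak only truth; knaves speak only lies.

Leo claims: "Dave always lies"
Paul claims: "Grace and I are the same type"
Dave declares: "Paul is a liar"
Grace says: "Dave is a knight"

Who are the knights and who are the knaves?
Leo is a knave.
Paul is a knave.
Dave is a knight.
Grace is a knight.

Verification:
- Leo (knave) says "Dave always lies" - this is FALSE (a lie) because Dave is a knight.
- Paul (knave) says "Grace and I are the same type" - this is FALSE (a lie) because Paul is a knave and Grace is a knight.
- Dave (knight) says "Paul is a liar" - this is TRUE because Paul is a knave.
- Grace (knight) says "Dave is a knight" - this is TRUE because Dave is a knight.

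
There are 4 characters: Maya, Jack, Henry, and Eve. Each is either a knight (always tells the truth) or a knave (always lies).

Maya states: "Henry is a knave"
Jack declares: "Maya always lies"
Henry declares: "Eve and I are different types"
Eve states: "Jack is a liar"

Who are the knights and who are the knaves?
Maya is a knave.
Jack is a knight.
Henry is a knight.
Eve is a knave.

Verification:
- Maya (knave) says "Henry is a knave" - this is FALSE (a lie) because Henry is a knight.
- Jack (knight) says "Maya always lies" - this is TRUE because Maya is a knave.
- Henry (knight) says "Eve and I are different types" - this is TRUE because Henry is a knight and Eve is a knave.
- Eve (knave) says "Jack is a liar" - this is FALSE (a lie) because Jack is a knight.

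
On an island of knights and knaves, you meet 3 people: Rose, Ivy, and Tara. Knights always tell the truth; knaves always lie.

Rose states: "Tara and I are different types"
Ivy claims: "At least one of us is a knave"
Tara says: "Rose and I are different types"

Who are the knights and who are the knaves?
Rose is a knave.
Ivy is a knight.
Tara is a knave.

Verification:
- Rose (knave) says "Tara and I are different types" - this is FALSE (a lie) because Rose is a knave and Tara is a knave.
- Ivy (knight) says "At least one of us is a knave" - this is TRUE because Rose and Tara are knaves.
- Tara (knave) says "Rose and I are different types" - this is FALSE (a lie) because Tara is a knave and Rose is a knave.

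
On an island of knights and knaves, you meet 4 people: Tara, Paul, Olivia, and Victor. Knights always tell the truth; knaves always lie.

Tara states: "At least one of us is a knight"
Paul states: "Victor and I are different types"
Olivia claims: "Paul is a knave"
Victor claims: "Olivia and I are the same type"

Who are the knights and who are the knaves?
Tara is a knight.
Paul is a knave.
Olivia is a knight.
Victor is a knave.

Verification:
- Tara (knight) says "At least one of us is a knight" - this is TRUE because Tara and Olivia are knights.
- Paul (knave) says "Victor and I are different types" - this is FALSE (a lie) because Paul is a knave and Victor is a knave.
- Olivia (knight) says "Paul is a knave" - this is TRUE because Paul is a knave.
- Victor (knave) says "Olivia and I are the same type" - this is FALSE (a lie) because Victor is a knave and Olivia is a knight.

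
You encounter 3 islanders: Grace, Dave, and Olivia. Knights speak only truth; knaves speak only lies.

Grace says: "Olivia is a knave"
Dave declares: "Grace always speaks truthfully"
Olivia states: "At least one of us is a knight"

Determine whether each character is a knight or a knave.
Grace is a knave.
Dave is a knave.
Olivia is a knight.

Verification:
- Grace (knave) says "Olivia is a knave" - this is FALSE (a lie) because Olivia is a knight.
- Dave (knave) says "Grace always speaks truthfully" - this is FALSE (a lie) because Grace is a knave.
- Olivia (knight) says "At least one of us is a knight" - this is TRUE because Olivia is a knight.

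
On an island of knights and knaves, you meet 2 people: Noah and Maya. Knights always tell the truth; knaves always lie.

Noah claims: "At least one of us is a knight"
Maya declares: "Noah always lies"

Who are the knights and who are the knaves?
Noah is a knight.
Maya is a knave.

Verification:
- Noah (knight) says "At least one of us is a knight" - this is TRUE because Noah is a knight.
- Maya (knave) says "Noah always lies" - this is FALSE (a lie) because Noah is a knight.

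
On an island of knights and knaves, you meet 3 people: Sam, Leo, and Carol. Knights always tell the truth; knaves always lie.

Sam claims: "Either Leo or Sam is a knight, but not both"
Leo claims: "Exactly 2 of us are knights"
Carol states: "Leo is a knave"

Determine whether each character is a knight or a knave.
Sam is a knave.
Leo is a knave.
Carol is a knight.

Verification:
- Sam (knave) says "Either Leo or Sam is a knight, but not both" - this is FALSE (a lie) because Leo is a knave and Sam is a knave.
- Leo (knave) says "Exactly 2 of us are knights" - this is FALSE (a lie) because there are 1 knights.
- Carol (knight) says "Leo is a knave" - this is TRUE because Leo is a knave.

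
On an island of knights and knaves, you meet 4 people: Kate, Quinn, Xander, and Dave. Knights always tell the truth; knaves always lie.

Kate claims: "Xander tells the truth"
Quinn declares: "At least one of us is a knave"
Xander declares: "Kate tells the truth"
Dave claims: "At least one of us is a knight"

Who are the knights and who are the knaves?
Kate is a knave.
Quinn is a knight.
Xander is a knave.
Dave is a knight.

Verification:
- Kate (knave) says "Xander tells the truth" - this is FALSE (a lie) because Xander is a knave.
- Quinn (knight) says "At least one of us is a knave" - this is TRUE because Kate and Xander are knaves.
- Xander (knave) says "Kate tells the truth" - this is FALSE (a lie) because Kate is a knave.
- Dave (knight) says "At least one of us is a knight" - this is TRUE because Quinn and Dave are knights.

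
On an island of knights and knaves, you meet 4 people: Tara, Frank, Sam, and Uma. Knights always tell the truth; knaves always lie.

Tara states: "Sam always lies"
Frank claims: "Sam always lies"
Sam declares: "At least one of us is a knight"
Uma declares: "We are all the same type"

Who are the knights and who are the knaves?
Tara is a knave.
Frank is a knave.
Sam is a knight.
Uma is a knave.

Verification:
- Tara (knave) says "Sam always lies" - this is FALSE (a lie) because Sam is a knight.
- Frank (knave) says "Sam always lies" - this is FALSE (a lie) because Sam is a knight.
- Sam (knight) says "At least one of us is a knight" - this is TRUE because Sam is a knight.
- Uma (knave) says "We are all the same type" - this is FALSE (a lie) because Sam is a knight and Tara, Frank, and Uma are knaves.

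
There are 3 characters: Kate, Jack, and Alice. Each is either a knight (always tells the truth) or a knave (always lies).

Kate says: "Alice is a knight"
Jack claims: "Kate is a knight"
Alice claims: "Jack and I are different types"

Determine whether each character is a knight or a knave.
Kate is a knave.
Jack is a knave.
Alice is a knave.

Verification:
- Kate (knave) says "Alice is a knight" - this is FALSE (a lie) because Alice is a knave.
- Jack (knave) says "Kate is a knight" - this is FALSE (a lie) because Kate is a knave.
- Alice (knave) says "Jack and I are different types" - this is FALSE (a lie) because Alice is a knave and Jack is a knave.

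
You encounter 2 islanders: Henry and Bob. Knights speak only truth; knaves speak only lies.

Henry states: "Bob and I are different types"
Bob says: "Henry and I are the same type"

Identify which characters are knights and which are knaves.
Henry is a knight.
Bob is a knave.

Verification:
- Henry (knight) says "Bob and I are different types" - this is TRUE because Henry is a knight and Bob is a knave.
- Bob (knave) says "Henry and I are the same type" - this is FALSE (a lie) because Bob is a knave and Henry is a knight.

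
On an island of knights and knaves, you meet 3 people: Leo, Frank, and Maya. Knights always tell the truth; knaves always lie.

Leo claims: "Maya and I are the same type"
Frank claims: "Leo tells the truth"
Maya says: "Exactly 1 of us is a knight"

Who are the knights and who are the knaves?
Leo is a knave.
Frank is a knave.
Maya is a knight.

Verification:
- Leo (knave) says "Maya and I are the same type" - this is FALSE (a lie) because Leo is a knave and Maya is a knight.
- Frank (knave) says "Leo tells the truth" - this is FALSE (a lie) because Leo is a knave.
- Maya (knight) says "Exactly 1 of us is a knight" - this is TRUE because there are 1 knights.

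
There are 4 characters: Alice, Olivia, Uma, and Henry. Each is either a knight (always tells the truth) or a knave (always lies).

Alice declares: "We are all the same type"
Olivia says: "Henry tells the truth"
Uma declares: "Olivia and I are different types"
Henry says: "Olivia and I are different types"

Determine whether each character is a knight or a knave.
Alice is a knave.
Olivia is a knave.
Uma is a knight.
Henry is a knave.

Verification:
- Alice (knave) says "We are all the same type" - this is FALSE (a lie) because Uma is a knight and Alice, Olivia, and Henry are knaves.
- Olivia (knave) says "Henry tells the truth" - this is FALSE (a lie) because Henry is a knave.
- Uma (knight) says "Olivia and I are different types" - this is TRUE because Uma is a knight and Olivia is a knave.
- Henry (knave) says "Olivia and I are different types" - this is FALSE (a lie) because Henry is a knave and Olivia is a knave.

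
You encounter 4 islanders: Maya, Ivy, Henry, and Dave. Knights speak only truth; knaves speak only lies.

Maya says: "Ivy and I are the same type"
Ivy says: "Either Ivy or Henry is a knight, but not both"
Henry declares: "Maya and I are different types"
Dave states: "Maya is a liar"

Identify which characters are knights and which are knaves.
Maya is a knave.
Ivy is a knight.
Henry is a knave.
Dave is a knight.

Verification:
- Maya (knave) says "Ivy and I are the same type" - this is FALSE (a lie) because Maya is a knave and Ivy is a knight.
- Ivy (knight) says "Either Ivy or Henry is a knight, but not both" - this is TRUE because Ivy is a knight and Henry is a knave.
- Henry (knave) says "Maya and I are different types" - this is FALSE (a lie) because Henry is a knave and Maya is a knave.
- Dave (knight) says "Maya is a liar" - this is TRUE because Maya is a knave.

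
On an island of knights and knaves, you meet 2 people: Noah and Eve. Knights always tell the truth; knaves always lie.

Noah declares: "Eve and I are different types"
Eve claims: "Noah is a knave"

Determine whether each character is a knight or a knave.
Noah is a knight.
Eve is a knave.

Verification:
- Noah (knight) says "Eve and I are different types" - this is TRUE because Noah is a knight and Eve is a knave.
- Eve (knave) says "Noah is a knave" - this is FALSE (a lie) because Noah is a knight.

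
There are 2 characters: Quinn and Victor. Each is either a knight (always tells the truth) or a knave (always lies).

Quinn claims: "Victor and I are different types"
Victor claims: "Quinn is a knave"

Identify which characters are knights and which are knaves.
Quinn is a knight.
Victor is a knave.

Verification:
- Quinn (knight) says "Victor and I are different types" - this is TRUE because Quinn is a knight and Victor is a knave.
- Victor (knave) says "Quinn is a knave" - this is FALSE (a lie) because Quinn is a knight.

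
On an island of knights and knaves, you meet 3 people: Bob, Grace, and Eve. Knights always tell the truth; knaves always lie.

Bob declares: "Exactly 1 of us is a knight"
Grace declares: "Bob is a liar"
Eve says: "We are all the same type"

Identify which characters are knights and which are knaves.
Bob is a knight.
Grace is a knave.
Eve is a knave.

Verification:
- Bob (knight) says "Exactly 1 of us is a knight" - this is TRUE because there are 1 knights.
- Grace (knave) says "Bob is a liar" - this is FALSE (a lie) because Bob is a knight.
- Eve (knave) says "We are all the same type" - this is FALSE (a lie) because Bob is a knight and Grace and Eve are knaves.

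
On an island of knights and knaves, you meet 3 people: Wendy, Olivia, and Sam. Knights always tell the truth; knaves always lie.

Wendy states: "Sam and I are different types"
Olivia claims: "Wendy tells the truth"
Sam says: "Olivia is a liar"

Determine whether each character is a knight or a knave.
Wendy is a knight.
Olivia is a knight.
Sam is a knave.

Verification:
- Wendy (knight) says "Sam and I are different types" - this is TRUE because Wendy is a knight and Sam is a knave.
- Olivia (knight) says "Wendy tells the truth" - this is TRUE because Wendy is a knight.
- Sam (knave) says "Olivia is a liar" - this is FALSE (a lie) because Olivia is a knight.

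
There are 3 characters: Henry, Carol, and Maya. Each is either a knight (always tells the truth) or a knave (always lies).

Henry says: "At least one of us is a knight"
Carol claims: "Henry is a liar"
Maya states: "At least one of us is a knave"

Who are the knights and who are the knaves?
Henry is a knight.
Carol is a knave.
Maya is a knight.

Verification:
- Henry (knight) says "At least one of us is a knight" - this is TRUE because Henry and Maya are knights.
- Carol (knave) says "Henry is a liar" - this is FALSE (a lie) because Henry is a knight.
- Maya (knight) says "At least one of us is a knave" - this is TRUE because Carol is a knave.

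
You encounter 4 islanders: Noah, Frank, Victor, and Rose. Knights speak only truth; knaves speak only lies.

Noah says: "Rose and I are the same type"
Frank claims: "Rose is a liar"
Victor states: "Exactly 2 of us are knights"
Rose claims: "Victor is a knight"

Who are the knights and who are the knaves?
Noah is a knave.
Frank is a knave.
Victor is a knight.
Rose is a knight.

Verification:
- Noah (knave) says "Rose and I are the same type" - this is FALSE (a lie) because Noah is a knave and Rose is a knight.
- Frank (knave) says "Rose is a liar" - this is FALSE (a lie) because Rose is a knight.
- Victor (knight) says "Exactly 2 of us are knights" - this is TRUE because there are 2 knights.
- Rose (knight) says "Victor is a knight" - this is TRUE because Victor is a knight.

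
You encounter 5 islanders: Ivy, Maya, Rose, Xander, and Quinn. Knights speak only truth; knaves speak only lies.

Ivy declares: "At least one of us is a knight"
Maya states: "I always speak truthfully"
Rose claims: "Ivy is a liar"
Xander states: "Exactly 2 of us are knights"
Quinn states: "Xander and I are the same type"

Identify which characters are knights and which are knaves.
Ivy is a knight.
Maya is a knave.
Rose is a knave.
Xander is a knight.
Quinn is a knave.

Verification:
- Ivy (knight) says "At least one of us is a knight" - this is TRUE because Ivy and Xander are knights.
- Maya (knave) says "I always speak truthfully" - this is FALSE (a lie) because Maya is a knave.
- Rose (knave) says "Ivy is a liar" - this is FALSE (a lie) because Ivy is a knight.
- Xander (knight) says "Exactly 2 of us are knights" - this is TRUE because there are 2 knights.
- Quinn (knave) says "Xander and I are the same type" - this is FALSE (a lie) because Quinn is a knave and Xander is a knight.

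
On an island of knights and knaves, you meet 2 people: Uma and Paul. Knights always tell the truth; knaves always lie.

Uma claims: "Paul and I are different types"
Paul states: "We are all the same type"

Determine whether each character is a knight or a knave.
Uma is a knight.
Paul is a knave.

Verification:
- Uma (knight) says "Paul and I are different types" - this is TRUE because Uma is a knight and Paul is a knave.
- Paul (knave) says "We are all the same type" - this is FALSE (a lie) because Uma is a knight and Paul is a knave.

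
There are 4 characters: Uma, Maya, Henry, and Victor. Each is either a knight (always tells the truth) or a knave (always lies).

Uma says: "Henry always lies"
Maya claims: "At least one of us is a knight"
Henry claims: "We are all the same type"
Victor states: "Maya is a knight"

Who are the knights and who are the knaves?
Uma is a knight.
Maya is a knight.
Henry is a knave.
Victor is a knight.

Verification:
- Uma (knight) says "Henry always lies" - this is TRUE because Henry is a knave.
- Maya (knight) says "At least one of us is a knight" - this is TRUE because Uma, Maya, and Victor are knights.
- Henry (knave) says "We are all the same type" - this is FALSE (a lie) because Uma, Maya, and Victor are knights and Henry is a knave.
- Victor (knight) says "Maya is a knight" - this is TRUE because Maya is a knight.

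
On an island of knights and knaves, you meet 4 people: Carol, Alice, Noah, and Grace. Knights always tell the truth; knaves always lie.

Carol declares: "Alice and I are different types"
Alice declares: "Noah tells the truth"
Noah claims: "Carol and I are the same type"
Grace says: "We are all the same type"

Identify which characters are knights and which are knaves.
Carol is a knight.
Alice is a knave.
Noah is a knave.
Grace is a knave.

Verification:
- Carol (knight) says "Alice and I are different types" - this is TRUE because Carol is a knight and Alice is a knave.
- Alice (knave) says "Noah tells the truth" - this is FALSE (a lie) because Noah is a knave.
- Noah (knave) says "Carol and I are the same type" - this is FALSE (a lie) because Noah is a knave and Carol is a knight.
- Grace (knave) says "We are all the same type" - this is FALSE (a lie) because Carol is a knight and Alice, Noah, and Grace are knaves.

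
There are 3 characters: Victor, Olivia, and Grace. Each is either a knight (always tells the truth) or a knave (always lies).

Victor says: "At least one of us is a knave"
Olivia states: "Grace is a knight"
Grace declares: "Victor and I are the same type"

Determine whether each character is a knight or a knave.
Victor is a knight.
Olivia is a knave.
Grace is a knave.

Verification:
- Victor (knight) says "At least one of us is a knave" - this is TRUE because Olivia and Grace are knaves.
- Olivia (knave) says "Grace is a knight" - this is FALSE (a lie) because Grace is a knave.
- Grace (knave) says "Victor and I are the same type" - this is FALSE (a lie) because Grace is a knave and Victor is a knight.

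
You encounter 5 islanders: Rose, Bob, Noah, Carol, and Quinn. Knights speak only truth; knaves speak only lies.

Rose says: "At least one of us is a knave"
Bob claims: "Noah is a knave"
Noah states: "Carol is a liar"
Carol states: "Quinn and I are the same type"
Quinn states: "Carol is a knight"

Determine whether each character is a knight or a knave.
Rose is a knight.
Bob is a knight.
Noah is a knave.
Carol is a knight.
Quinn is a knight.

Verification:
- Rose (knight) says "At least one of us is a knave" - this is TRUE because Noah is a knave.
- Bob (knight) says "Noah is a knave" - this is TRUE because Noah is a knave.
- Noah (knave) says "Carol is a liar" - this is FALSE (a lie) because Carol is a knight.
- Carol (knight) says "Quinn and I are the same type" - this is TRUE because Carol is a knight and Quinn is a knight.
- Quinn (knight) says "Carol is a knight" - this is TRUE because Carol is a knight.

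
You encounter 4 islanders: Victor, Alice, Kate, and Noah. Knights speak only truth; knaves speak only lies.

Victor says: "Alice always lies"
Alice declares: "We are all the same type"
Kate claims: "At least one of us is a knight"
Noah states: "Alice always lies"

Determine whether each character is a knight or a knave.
Victor is a knight.
Alice is a knave.
Kate is a knight.
Noah is a knight.

Verification:
- Victor (knight) says "Alice always lies" - this is TRUE because Alice is a knave.
- Alice (knave) says "We are all the same type" - this is FALSE (a lie) because Victor, Kate, and Noah are knights and Alice is a knave.
- Kate (knight) says "At least one of us is a knight" - this is TRUE because Victor, Kate, and Noah are knights.
- Noah (knight) says "Alice always lies" - this is TRUE because Alice is a knave.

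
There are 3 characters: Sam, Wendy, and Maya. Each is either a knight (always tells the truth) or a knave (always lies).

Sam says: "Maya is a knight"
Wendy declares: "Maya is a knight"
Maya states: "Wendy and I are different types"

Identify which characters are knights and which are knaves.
Sam is a knave.
Wendy is a knave.
Maya is a knave.

Verification:
- Sam (knave) says "Maya is a knight" - this is FALSE (a lie) because Maya is a knave.
- Wendy (knave) says "Maya is a knight" - this is FALSE (a lie) because Maya is a knave.
- Maya (knave) says "Wendy and I are different types" - this is FALSE (a lie) because Maya is a knave and Wendy is a knave.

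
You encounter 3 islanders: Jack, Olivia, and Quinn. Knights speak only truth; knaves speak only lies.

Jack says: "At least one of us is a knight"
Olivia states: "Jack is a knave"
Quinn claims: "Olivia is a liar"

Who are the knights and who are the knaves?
Jack is a knight.
Olivia is a knave.
Quinn is a knight.

Verification:
- Jack (knight) says "At least one of us is a knight" - this is TRUE because Jack and Quinn are knights.
- Olivia (knave) says "Jack is a knave" - this is FALSE (a lie) because Jack is a knight.
- Quinn (knight) says "Olivia is a liar" - this is TRUE because Olivia is a knave.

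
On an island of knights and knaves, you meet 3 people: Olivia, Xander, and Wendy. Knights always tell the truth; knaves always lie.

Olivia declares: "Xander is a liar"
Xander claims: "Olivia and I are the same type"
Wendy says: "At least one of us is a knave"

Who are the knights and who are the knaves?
Olivia is a knight.
Xander is a knave.
Wendy is a knight.

Verification:
- Olivia (knight) says "Xander is a liar" - this is TRUE because Xander is a knave.
- Xander (knave) says "Olivia and I are the same type" - this is FALSE (a lie) because Xander is a knave and Olivia is a knight.
- Wendy (knight) says "At least one of us is a knave" - this is TRUE because Xander is a knave.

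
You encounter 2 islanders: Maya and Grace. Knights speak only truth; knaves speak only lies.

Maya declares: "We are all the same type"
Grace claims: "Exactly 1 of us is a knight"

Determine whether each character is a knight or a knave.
Maya is a knave.
Grace is a knight.

Verification:
- Maya (knave) says "We are all the same type" - this is FALSE (a lie) because Grace is a knight and Maya is a knave.
- Grace (knight) says "Exactly 1 of us is a knight" - this is TRUE because there are 1 knights.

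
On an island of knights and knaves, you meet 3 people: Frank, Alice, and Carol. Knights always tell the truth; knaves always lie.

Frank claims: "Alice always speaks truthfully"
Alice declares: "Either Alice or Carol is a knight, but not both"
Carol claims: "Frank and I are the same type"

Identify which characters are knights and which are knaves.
Frank is a knight.
Alice is a knight.
Carol is a knave.

Verification:
- Frank (knight) says "Alice always speaks truthfully" - this is TRUE because Alice is a knight.
- Alice (knight) says "Either Alice or Carol is a knight, but not both" - this is TRUE because Alice is a knight and Carol is a knave.
- Carol (knave) says "Frank and I are the same type" - this is FALSE (a lie) because Carol is a knave and Frank is a knight.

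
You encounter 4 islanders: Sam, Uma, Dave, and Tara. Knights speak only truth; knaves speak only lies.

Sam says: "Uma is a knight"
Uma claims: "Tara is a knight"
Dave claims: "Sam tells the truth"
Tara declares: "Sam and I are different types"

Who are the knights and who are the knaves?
Sam is a knave.
Uma is a knave.
Dave is a knave.
Tara is a knave.

Verification:
- Sam (knave) says "Uma is a knight" - this is FALSE (a lie) because Uma is a knave.
- Uma (knave) says "Tara is a knight" - this is FALSE (a lie) because Tara is a knave.
- Dave (knave) says "Sam tells the truth" - this is FALSE (a lie) because Sam is a knave.
- Tara (knave) says "Sam and I are different types" - this is FALSE (a lie) because Tara is a knave and Sam is a knave.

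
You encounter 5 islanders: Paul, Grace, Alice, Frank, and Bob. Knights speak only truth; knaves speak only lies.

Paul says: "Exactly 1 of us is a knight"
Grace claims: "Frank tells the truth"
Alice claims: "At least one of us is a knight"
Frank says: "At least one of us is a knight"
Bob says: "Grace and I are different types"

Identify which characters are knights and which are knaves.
Paul is a knave.
Grace is a knave.
Alice is a knave.
Frank is a knave.
Bob is a knave.

Verification:
- Paul (knave) says "Exactly 1 of us is a knight" - this is FALSE (a lie) because there are 0 knights.
- Grace (knave) says "Frank tells the truth" - this is FALSE (a lie) because Frank is a knave.
- Alice (knave) says "At least one of us is a knight" - this is FALSE (a lie) because no one is a knight.
- Frank (knave) says "At least one of us is a knight" - this is FALSE (a lie) because no one is a knight.
- Bob (knave) says "Grace and I are different types" - this is FALSE (a lie) because Bob is a knave and Grace is a knave.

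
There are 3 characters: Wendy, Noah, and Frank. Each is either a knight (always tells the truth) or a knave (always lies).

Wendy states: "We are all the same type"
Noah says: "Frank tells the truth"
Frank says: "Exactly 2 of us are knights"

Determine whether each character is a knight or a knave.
Wendy is a knave.
Noah is a knight.
Frank is a knight.

Verification:
- Wendy (knave) says "We are all the same type" - this is FALSE (a lie) because Noah and Frank are knights and Wendy is a knave.
- Noah (knight) says "Frank tells the truth" - this is TRUE because Frank is a knight.
- Frank (knight) says "Exactly 2 of us are knights" - this is TRUE because there are 2 knights.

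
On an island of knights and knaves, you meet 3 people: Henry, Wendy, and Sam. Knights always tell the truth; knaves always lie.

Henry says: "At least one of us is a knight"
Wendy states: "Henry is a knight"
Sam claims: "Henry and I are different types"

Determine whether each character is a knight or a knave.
Henry is a knave.
Wendy is a knave.
Sam is a knave.

Verification:
- Henry (knave) says "At least one of us is a knight" - this is FALSE (a lie) because no one is a knight.
- Wendy (knave) says "Henry is a knight" - this is FALSE (a lie) because Henry is a knave.
- Sam (knave) says "Henry and I are different types" - this is FALSE (a lie) because Sam is a knave and Henry is a knave.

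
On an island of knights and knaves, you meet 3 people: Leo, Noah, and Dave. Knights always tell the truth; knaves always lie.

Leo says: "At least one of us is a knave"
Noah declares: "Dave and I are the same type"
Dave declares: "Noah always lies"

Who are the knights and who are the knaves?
Leo is a knight.
Noah is a knave.
Dave is a knight.

Verification:
- Leo (knight) says "At least one of us is a knave" - this is TRUE because Noah is a knave.
- Noah (knave) says "Dave and I are the same type" - this is FALSE (a lie) because Noah is a knave and Dave is a knight.
- Dave (knight) says "Noah always lies" - this is TRUE because Noah is a knave.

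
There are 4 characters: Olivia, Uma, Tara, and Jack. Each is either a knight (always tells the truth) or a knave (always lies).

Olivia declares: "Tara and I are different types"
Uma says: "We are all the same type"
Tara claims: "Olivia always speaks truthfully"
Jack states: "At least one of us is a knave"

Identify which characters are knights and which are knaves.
Olivia is a knave.
Uma is a knave.
Tara is a knave.
Jack is a knight.

Verification:
- Olivia (knave) says "Tara and I are different types" - this is FALSE (a lie) because Olivia is a knave and Tara is a knave.
- Uma (knave) says "We are all the same type" - this is FALSE (a lie) because Jack is a knight and Olivia, Uma, and Tara are knaves.
- Tara (knave) says "Olivia always speaks truthfully" - this is FALSE (a lie) because Olivia is a knave.
- Jack (knight) says "At least one of us is a knave" - this is TRUE because Olivia, Uma, and Tara are knaves.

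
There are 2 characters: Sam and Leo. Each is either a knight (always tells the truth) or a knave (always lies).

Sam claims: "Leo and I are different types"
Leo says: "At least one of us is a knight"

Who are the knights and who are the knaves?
Sam is a knave.
Leo is a knave.

Verification:
- Sam (knave) says "Leo and I are different types" - this is FALSE (a lie) because Sam is a knave and Leo is a knave.
- Leo (knave) says "At least one of us is a knight" - this is FALSE (a lie) because no one is a knight.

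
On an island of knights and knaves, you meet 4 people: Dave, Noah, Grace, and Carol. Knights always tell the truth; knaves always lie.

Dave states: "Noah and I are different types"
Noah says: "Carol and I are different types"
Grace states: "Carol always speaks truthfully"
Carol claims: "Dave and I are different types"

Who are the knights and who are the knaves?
Dave is a knave.
Noah is a knave.
Grace is a knave.
Carol is a knave.

Verification:
- Dave (knave) says "Noah and I are different types" - this is FALSE (a lie) because Dave is a knave and Noah is a knave.
- Noah (knave) says "Carol and I are different types" - this is FALSE (a lie) because Noah is a knave and Carol is a knave.
- Grace (knave) says "Carol always speaks truthfully" - this is FALSE (a lie) because Carol is a knave.
- Carol (knave) says "Dave and I are different types" - this is FALSE (a lie) because Carol is a knave and Dave is a knave.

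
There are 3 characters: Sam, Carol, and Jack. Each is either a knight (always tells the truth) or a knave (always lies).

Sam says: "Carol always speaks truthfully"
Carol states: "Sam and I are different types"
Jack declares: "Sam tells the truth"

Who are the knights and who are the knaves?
Sam is a knave.
Carol is a knave.
Jack is a knave.

Verification:
- Sam (knave) says "Carol always speaks truthfully" - this is FALSE (a lie) because Carol is a knave.
- Carol (knave) says "Sam and I are different types" - this is FALSE (a lie) because Carol is a knave and Sam is a knave.
- Jack (knave) says "Sam tells the truth" - this is FALSE (a lie) because Sam is a knave.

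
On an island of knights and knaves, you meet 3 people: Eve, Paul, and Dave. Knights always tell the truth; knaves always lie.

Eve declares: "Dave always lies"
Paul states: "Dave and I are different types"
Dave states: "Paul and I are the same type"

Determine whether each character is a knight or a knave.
Eve is a knight.
Paul is a knight.
Dave is a knave.

Verification:
- Eve (knight) says "Dave always lies" - this is TRUE because Dave is a knave.
- Paul (knight) says "Dave and I are different types" - this is TRUE because Paul is a knight and Dave is a knave.
- Dave (knave) says "Paul and I are the same type" - this is FALSE (a lie) because Dave is a knave and Paul is a knight.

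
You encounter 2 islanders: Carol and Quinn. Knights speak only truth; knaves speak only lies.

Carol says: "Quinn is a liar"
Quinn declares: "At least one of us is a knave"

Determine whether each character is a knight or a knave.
Carol is a knave.
Quinn is a knight.

Verification:
- Carol (knave) says "Quinn is a liar" - this is FALSE (a lie) because Quinn is a knight.
- Quinn (knight) says "At least one of us is a knave" - this is TRUE because Carol is a knave.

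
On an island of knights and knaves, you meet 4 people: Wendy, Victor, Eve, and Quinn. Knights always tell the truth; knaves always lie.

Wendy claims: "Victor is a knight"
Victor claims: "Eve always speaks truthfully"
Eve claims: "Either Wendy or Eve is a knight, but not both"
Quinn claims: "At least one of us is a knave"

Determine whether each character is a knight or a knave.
Wendy is a knave.
Victor is a knave.
Eve is a knave.
Quinn is a knight.

Verification:
- Wendy (knave) says "Victor is a knight" - this is FALSE (a lie) because Victor is a knave.
- Victor (knave) says "Eve always speaks truthfully" - this is FALSE (a lie) because Eve is a knave.
- Eve (knave) says "Either Wendy or Eve is a knight, but not both" - this is FALSE (a lie) because Wendy is a knave and Eve is a knave.
- Quinn (knight) says "At least one of us is a knave" - this is TRUE because Wendy, Victor, and Eve are knaves.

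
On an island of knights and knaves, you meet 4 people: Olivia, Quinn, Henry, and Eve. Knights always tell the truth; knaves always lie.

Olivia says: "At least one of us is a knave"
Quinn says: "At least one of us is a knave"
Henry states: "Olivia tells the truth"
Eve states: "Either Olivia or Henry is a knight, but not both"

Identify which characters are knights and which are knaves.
Olivia is a knight.
Quinn is a knight.
Henry is a knight.
Eve is a knave.

Verification:
- Olivia (knight) says "At least one of us is a knave" - this is TRUE because Eve is a knave.
- Quinn (knight) says "At least one of us is a knave" - this is TRUE because Eve is a knave.
- Henry (knight) says "Olivia tells the truth" - this is TRUE because Olivia is a knight.
- Eve (knave) says "Either Olivia or Henry is a knight, but not both" - this is FALSE (a lie) because Olivia is a knight and Henry is a knight.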